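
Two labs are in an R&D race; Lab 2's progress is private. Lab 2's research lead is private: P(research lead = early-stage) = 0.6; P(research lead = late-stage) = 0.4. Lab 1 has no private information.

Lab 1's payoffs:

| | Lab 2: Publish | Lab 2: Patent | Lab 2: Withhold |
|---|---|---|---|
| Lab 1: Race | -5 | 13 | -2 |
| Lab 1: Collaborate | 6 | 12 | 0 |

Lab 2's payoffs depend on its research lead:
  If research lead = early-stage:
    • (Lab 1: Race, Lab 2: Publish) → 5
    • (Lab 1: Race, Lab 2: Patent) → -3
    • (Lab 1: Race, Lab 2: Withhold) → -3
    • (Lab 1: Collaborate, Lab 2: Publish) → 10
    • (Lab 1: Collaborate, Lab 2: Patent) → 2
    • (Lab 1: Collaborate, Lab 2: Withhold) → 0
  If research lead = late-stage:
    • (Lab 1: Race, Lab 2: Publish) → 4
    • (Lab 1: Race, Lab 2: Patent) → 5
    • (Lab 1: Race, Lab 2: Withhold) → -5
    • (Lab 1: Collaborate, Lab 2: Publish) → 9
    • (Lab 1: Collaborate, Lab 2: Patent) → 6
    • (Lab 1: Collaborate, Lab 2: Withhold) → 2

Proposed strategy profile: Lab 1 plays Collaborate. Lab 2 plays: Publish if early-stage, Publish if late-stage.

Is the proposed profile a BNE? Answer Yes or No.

Yes

A profile is a BNE iff every type of every player is best-responding given beliefs about the other side.
Lab 1 plays Collaborate: E[Collaborate] = 0.6·(6) + 0.4·(6) = 6; E[Race] = -5. Best-responding. ✓
Lab 2 (research lead early-stage), facing Collaborate: Publish gives 10, Patent gives 2, Withhold gives 0. Proposed Publish is best. ✓
Lab 2 (research lead late-stage), facing Collaborate: Publish gives 9, Patent gives 6, Withhold gives 2. Proposed Publish is best. ✓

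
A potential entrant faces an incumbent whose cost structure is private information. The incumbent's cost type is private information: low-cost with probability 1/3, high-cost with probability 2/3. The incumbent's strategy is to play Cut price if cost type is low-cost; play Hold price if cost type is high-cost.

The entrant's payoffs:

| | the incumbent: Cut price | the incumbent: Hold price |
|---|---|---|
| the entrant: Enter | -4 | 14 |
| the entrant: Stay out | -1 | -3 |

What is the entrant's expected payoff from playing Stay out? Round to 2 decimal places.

-2.33

Take the expectation over the incumbent's cost type, weighting each type's action by its prior probability.
E[Stay out] = 1/3·(-1) + 2/3·(-3) = (-1/3) + (-2) = -7/3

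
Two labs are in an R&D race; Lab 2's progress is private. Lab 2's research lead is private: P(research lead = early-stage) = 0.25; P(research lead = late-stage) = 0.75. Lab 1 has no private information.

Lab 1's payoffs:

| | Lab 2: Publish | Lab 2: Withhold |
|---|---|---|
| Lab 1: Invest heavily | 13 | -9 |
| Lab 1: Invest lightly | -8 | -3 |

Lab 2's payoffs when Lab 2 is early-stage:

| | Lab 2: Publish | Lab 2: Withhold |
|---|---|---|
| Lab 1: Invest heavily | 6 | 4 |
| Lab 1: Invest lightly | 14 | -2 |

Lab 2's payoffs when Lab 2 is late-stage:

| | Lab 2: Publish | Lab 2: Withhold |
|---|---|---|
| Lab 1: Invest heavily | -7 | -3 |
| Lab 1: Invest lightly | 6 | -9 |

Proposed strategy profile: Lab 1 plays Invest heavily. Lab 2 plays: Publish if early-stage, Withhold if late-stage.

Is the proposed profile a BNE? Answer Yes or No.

A profile is a BNE iff every type of every player is best-responding given beliefs about the other side.
Lab 1 plays Invest heavily: E[Invest heavily] = 0.25·(13) + 0.75·(-9) = -3.5; E[Invest lightly] = -4.25. Best-responding. ✓
Lab 2 (research lead early-stage), facing Invest heavily: Publish gives 6, Withhold gives 4. Proposed Publish is best. ✓
Lab 2 (research lead late-stage), facing Invest heavily: Publish gives -7, Withhold gives -3. Proposed Withhold is best. ✓

Yes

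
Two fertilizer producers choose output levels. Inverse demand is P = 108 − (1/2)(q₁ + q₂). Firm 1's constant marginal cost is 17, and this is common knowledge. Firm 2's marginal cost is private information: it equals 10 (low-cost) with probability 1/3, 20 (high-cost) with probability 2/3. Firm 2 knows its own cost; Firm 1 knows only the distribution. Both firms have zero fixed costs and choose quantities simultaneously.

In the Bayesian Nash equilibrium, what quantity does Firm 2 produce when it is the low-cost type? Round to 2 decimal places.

67.78

Firm 2 with cost c maximizes (108 − (1/2)(q₁+q₂) − c)·q₂, giving q₂(c) = (108 − c − (1/2)q₁).
E[c₂] = 1/3·10 + 2/3·20 = 16.6667
Firm 1's FOC against E[q₂] yields q₁ = (108 − 2·17 + E[c₂])/(3/2) = (108 − 34 + 16.6667)/(3/2) = 60.4444.
q₂(low-cost) = (108 − 10 − (1/2)·60.4444) = 67.7778.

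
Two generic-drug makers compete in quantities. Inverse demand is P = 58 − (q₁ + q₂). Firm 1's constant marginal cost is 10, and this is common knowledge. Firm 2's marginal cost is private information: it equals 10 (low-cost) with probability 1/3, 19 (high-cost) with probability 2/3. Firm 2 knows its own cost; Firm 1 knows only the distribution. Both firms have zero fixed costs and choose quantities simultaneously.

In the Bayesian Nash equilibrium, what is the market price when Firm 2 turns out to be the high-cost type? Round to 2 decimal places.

29.50

Firm 2 with cost c maximizes (58 − (q₁+q₂) − c)·q₂, giving q₂(c) = (58 − c − q₁)/2.
E[c₂] = 1/3·10 + 2/3·19 = 16
Firm 1's FOC against E[q₂] yields q₁ = (58 − 2·10 + E[c₂])/3 = (58 − 20 + 16)/3 = 18.
q₂(high-cost) = 10.5, so P = 58 − (18 + 10.5) = 29.5.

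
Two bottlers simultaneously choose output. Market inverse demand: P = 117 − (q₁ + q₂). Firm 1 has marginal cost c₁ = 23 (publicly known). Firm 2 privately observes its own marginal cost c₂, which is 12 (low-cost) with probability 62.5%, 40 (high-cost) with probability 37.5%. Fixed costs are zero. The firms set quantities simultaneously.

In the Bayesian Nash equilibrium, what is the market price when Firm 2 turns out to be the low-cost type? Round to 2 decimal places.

48.92

Type-c best response for Firm 2: q₂(c) = (117 − c)/2 − q₁/2.
Firm 1 maximizes expected profit; its first-order condition is 117 − 2q₁ − E[q₂] − 23 = 0.
Substituting E[q₂] and solving: E[c₂] = 22.5, so q₁ = (117 − 2·23 + 22.5)/3 = 31.1667.
q₂(low-cost) = 36.9167, so P = 117 − (31.1667 + 36.9167) = 48.9167.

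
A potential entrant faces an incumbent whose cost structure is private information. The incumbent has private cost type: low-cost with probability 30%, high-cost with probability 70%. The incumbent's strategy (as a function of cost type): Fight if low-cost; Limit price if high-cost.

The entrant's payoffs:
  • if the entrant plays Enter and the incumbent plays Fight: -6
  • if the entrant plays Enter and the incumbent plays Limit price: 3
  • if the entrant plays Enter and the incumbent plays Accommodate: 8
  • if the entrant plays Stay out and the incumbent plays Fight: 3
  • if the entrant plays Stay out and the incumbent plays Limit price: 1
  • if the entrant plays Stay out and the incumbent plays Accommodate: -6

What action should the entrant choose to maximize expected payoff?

Stay out

E[Enter] = 0.3·(-6) + 0.7·(3) = 0.3
E[Stay out] = 0.3·(3) + 0.7·(1) = 1.6
Best response: Stay out (1.6 is the largest).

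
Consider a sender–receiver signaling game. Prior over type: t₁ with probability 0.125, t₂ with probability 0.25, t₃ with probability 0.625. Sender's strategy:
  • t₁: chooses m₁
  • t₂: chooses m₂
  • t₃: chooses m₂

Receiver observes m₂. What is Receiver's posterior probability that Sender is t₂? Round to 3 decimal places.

0.286

Apply Bayes' rule using the sender's strategy as the likelihood.
P(m₂) = 0.125·0 + 0.25·1 + 0.625·1 = 0.875
P(t₂ | m₂) = (0.25·1) / 0.875 = 0.25 / 0.875 = 0.285714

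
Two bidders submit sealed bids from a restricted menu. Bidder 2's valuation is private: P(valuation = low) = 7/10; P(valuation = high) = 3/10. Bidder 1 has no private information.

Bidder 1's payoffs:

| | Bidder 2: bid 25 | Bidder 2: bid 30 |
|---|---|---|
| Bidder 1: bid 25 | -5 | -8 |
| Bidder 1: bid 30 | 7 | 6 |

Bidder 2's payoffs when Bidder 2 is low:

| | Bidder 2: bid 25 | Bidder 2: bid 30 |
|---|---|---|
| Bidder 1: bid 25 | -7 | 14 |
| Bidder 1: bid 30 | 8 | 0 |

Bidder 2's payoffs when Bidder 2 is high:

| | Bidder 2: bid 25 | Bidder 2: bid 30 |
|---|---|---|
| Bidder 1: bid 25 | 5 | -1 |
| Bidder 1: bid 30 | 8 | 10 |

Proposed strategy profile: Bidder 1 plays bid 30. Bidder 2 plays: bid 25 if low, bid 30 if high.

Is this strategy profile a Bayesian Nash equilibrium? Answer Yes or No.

Yes

A profile is a BNE iff every type of every player is best-responding given beliefs about the other side.
Bidder 1 plays bid 30: E[bid 30] = 7/10·(7) + 3/10·(6) = 67/10; E[bid 25] = -59/10. Best-responding. ✓
Bidder 2 (valuation low), facing bid 30: bid 25 gives 8, bid 30 gives 0. Proposed bid 25 is best. ✓
Bidder 2 (valuation high), facing bid 30: bid 25 gives 8, bid 30 gives 10. Proposed bid 30 is best. ✓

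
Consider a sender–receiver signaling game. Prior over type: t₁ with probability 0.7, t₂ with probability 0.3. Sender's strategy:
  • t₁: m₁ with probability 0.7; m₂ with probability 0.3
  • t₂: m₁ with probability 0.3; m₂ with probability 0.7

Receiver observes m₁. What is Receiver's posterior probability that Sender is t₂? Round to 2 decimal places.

P(m₁) = 0.7·0.7 + 0.3·0.3 = 0.58
P(t₂ | m₁) = (0.3·0.3) / 0.58 = 0.09 / 0.58 = 0.155172

0.16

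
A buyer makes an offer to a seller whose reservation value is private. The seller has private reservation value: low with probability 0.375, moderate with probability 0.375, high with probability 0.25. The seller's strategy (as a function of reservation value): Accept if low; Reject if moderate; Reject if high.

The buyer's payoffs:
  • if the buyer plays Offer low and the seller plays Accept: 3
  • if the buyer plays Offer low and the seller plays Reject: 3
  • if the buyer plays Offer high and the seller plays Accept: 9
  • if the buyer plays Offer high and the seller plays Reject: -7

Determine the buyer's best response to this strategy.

Offer low

E[Offer low] = 0.375·(3) + 0.375·(3) + 0.25·(3) = 3
E[Offer high] = 0.375·(9) + 0.375·(-7) + 0.25·(-7) = -1
Best response: Offer low (3 is the largest).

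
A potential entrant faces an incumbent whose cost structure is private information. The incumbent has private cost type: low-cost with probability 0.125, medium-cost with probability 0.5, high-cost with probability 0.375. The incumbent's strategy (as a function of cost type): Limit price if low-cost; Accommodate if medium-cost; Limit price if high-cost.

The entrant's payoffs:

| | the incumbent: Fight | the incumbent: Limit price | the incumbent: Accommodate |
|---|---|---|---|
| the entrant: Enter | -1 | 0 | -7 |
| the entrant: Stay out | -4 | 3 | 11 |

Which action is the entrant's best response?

Stay out

E[Enter] = 0.125·(0) + 0.5·(-7) + 0.375·(0) = -3.5
E[Stay out] = 0.125·(3) + 0.5·(11) + 0.375·(3) = 7
Best response: Stay out (7 is the largest).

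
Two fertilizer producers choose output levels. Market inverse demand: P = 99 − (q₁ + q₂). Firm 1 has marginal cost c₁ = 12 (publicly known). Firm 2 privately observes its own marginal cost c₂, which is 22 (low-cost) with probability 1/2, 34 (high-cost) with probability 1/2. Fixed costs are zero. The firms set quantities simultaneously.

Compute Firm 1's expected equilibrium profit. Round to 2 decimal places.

Type-c best response for Firm 2: q₂(c) = (99 − c)/2 − q₁/2.
Firm 1 maximizes expected profit; its first-order condition is 99 − 2q₁ − E[q₂] − 12 = 0.
Substituting E[q₂] and solving: E[c₂] = 28, so q₁ = (99 − 2·12 + 28)/3 = 34.3333.
E[P] = 99 − (q₁ + E[q₂]) = 46.3333; Firm 1's expected profit = (E[P] − 12)·q₁ = (46.3333 − 12)·34.3333 = 1178.78.

1178.78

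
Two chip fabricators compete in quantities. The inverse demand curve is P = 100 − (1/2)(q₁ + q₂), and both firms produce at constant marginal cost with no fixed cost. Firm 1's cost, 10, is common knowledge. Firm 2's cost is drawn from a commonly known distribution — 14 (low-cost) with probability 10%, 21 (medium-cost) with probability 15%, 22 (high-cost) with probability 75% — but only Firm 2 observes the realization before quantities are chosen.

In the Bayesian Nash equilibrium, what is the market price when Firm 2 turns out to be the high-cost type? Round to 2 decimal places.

44.16

Firm 2 with cost c maximizes (100 − (1/2)(q₁+q₂) − c)·q₂, giving q₂(c) = (100 − c − (1/2)q₁).
E[c₂] = 0.1·14 + 0.15·21 + 0.75·22 = 21.05
Firm 1's FOC against E[q₂] yields q₁ = (100 − 2·10 + E[c₂])/(3/2) = (100 − 20 + 21.05)/(3/2) = 67.3667.
q₂(high-cost) = 44.3167, so P = 100 − (1/2)·(67.3667 + 44.3167) = 44.1583.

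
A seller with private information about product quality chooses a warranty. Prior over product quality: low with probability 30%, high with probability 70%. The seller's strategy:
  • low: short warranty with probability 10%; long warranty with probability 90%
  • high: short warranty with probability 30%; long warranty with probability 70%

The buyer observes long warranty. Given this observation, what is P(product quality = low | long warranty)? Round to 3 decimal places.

0.355

P(long warranty) = 0.3·0.9 + 0.7·0.7 = 0.76
P(low | long warranty) = (0.3·0.9) / 0.76 = 0.27 / 0.76 = 0.355263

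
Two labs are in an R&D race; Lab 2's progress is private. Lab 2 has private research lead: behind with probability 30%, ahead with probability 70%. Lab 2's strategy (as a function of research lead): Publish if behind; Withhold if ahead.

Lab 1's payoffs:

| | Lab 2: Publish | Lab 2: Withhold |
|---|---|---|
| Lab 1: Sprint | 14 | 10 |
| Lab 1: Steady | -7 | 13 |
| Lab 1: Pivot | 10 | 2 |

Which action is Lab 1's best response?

Sprint

E[Sprint] = 0.3·(14) + 0.7·(10) = 11.2
E[Steady] = 0.3·(-7) + 0.7·(13) = 7
E[Pivot] = 0.3·(10) + 0.7·(2) = 4.4
Best response: Sprint (11.2 is the largest).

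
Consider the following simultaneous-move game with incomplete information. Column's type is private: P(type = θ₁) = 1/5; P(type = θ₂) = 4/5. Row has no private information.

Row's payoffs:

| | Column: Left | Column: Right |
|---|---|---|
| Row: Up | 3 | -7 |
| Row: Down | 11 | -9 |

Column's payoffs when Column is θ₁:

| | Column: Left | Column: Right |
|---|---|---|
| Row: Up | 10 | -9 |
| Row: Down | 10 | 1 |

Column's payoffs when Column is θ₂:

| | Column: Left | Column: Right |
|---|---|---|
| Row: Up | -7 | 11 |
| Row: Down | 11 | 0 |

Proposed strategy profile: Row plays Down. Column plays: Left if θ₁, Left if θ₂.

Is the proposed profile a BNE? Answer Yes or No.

A profile is a BNE iff every type of every player is best-responding given beliefs about the other side.
Row plays Down: E[Down] = 1/5·(11) + 4/5·(11) = 11; E[Up] = 3. Best-responding. ✓
Column (type θ₁), facing Down: Left gives 10, Right gives 1. Proposed Left is best. ✓
Column (type θ₂), facing Down: Left gives 11, Right gives 0. Proposed Left is best. ✓

Yes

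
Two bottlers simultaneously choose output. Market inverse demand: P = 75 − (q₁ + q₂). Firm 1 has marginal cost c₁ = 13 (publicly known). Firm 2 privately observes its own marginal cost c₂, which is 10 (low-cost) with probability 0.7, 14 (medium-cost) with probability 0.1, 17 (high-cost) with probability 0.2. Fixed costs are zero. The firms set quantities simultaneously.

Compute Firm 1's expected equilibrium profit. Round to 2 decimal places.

410.74

Firm 2 with cost c maximizes (75 − (q₁+q₂) − c)·q₂, giving q₂(c) = (75 − c − q₁)/2.
E[c₂] = 0.7·10 + 0.1·14 + 0.2·17 = 11.8
Firm 1's FOC against E[q₂] yields q₁ = (75 − 2·13 + E[c₂])/3 = (75 − 26 + 11.8)/3 = 20.2667.
E[P] = 75 − (q₁ + E[q₂]) = 33.2667; Firm 1's expected profit = (E[P] − 13)·q₁ = (33.2667 − 13)·20.2667 = 410.738.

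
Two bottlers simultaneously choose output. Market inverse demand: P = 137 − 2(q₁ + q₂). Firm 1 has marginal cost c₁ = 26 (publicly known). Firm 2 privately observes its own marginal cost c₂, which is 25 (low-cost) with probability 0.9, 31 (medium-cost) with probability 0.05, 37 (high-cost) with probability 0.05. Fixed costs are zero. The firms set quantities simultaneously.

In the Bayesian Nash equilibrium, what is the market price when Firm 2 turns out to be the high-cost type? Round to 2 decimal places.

68.52

Firm 2 with cost c maximizes (137 − 2(q₁+q₂) − c)·q₂, giving q₂(c) = (137 − c − 2q₁)/4.
E[c₂] = 0.9·25 + 0.05·31 + 0.05·37 = 25.9
Firm 1's FOC against E[q₂] yields q₁ = (137 − 2·26 + E[c₂])/6 = (137 − 52 + 25.9)/6 = 18.4833.
q₂(high-cost) = 15.7583, so P = 137 − 2·(18.4833 + 15.7583) = 68.5167.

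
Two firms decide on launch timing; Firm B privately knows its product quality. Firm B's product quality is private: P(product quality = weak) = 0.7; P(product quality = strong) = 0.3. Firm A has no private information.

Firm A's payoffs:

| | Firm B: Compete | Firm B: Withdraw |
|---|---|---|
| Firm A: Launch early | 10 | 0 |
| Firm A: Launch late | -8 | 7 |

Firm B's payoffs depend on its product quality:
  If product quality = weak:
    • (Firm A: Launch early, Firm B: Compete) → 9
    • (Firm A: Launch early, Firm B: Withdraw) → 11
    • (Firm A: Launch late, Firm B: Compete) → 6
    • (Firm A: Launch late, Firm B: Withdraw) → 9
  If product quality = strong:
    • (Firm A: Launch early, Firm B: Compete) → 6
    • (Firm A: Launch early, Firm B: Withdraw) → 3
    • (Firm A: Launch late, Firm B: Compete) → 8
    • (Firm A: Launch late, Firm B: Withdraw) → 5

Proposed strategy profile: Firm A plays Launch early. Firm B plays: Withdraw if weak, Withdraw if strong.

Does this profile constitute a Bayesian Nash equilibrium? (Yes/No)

A profile is a BNE iff every type of every player is best-responding given beliefs about the other side.
Firm A plays Launch early: E[Launch early] = 0.7·(0) + 0.3·(0) = 0; E[Launch late] = 7. Not best-responding. ✗
Firm B (product quality weak), facing Launch early: Compete gives 9, Withdraw gives 11. Proposed Withdraw is best. ✓
Firm B (product quality strong), facing Launch early: Compete gives 6, Withdraw gives 3. Proposed Withdraw is not best — profitable deviation exists. ✗

No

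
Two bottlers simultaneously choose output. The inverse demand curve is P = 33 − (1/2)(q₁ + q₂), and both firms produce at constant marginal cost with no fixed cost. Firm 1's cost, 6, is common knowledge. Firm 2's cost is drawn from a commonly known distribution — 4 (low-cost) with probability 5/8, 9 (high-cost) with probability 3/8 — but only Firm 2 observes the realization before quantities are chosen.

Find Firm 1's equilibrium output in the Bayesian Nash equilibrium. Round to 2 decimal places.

Type-c best response for Firm 2: q₂(c) = (33 − c) − q₁/2.
Firm 1 maximizes expected profit; its first-order condition is 33 − q₁ − (1/2)E[q₂] − 6 = 0.
Substituting E[q₂] and solving: E[c₂] = 5.875, so q₁ = (33 − 2·6 + 5.875)/(3/2) = 17.9167.

17.92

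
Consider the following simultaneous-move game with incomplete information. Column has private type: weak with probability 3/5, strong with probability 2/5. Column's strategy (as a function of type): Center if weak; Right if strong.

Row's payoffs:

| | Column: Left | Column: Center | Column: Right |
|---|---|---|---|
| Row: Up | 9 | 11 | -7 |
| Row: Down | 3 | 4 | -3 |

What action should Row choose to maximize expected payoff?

Compute Row's expected payoff for each action, taking the expectation over Column's type.
E[Up] = 3/5·(11) + 2/5·(-7) = 19/5
E[Down] = 3/5·(4) + 2/5·(-3) = 6/5
Best response: Up (19/5 is the largest).

Up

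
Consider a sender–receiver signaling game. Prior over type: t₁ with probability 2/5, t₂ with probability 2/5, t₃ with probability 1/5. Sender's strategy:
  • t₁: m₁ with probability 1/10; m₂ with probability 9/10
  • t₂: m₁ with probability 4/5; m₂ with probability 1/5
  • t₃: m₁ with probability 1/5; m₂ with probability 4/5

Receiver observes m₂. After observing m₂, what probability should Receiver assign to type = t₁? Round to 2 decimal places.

P(m₂) = (2/5)·(9/10) + (2/5)·(1/5) + (1/5)·(4/5) = 3/5
P(t₁ | m₂) = ((2/5)·(9/10)) / (3/5) = (9/25) / (3/5) = 3/5

0.60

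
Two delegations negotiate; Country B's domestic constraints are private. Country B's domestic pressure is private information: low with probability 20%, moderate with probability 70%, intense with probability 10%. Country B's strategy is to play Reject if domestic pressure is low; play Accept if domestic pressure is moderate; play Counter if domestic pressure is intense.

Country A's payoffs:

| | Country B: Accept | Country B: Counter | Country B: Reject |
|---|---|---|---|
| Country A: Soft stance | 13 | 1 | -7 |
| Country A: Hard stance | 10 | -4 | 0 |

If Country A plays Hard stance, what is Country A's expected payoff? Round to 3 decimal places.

E[Hard stance] = 0.2·0 + 0.7·10 + 0.1·(-4) = 0 + 7 + (-0.4) = 6.6

6.600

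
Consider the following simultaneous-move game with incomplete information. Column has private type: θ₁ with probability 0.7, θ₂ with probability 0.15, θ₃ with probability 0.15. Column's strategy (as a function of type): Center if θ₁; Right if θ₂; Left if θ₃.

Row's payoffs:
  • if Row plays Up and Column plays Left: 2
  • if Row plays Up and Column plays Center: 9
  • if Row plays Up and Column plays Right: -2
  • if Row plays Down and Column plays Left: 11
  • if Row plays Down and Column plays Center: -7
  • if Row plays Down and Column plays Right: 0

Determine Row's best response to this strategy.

Compute Row's expected payoff for each action, taking the expectation over Column's type.
E[Up] = 0.7·(9) + 0.15·(-2) + 0.15·(2) = 6.3
E[Down] = 0.7·(-7) + 0.15·(0) + 0.15·(11) = -3.25
Best response: Up (6.3 is the largest).

Up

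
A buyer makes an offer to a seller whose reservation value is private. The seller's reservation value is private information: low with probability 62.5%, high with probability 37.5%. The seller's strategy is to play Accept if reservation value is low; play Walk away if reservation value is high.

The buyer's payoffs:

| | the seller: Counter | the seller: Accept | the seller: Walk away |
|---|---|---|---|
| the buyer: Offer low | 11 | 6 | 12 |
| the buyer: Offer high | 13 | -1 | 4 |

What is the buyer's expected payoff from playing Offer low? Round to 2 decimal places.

8.25

Take the expectation over the seller's reservation value, weighting each type's action by its prior probability.
E[Offer low] = 0.625·6 + 0.375·12 = 3.75 + 4.5 = 8.25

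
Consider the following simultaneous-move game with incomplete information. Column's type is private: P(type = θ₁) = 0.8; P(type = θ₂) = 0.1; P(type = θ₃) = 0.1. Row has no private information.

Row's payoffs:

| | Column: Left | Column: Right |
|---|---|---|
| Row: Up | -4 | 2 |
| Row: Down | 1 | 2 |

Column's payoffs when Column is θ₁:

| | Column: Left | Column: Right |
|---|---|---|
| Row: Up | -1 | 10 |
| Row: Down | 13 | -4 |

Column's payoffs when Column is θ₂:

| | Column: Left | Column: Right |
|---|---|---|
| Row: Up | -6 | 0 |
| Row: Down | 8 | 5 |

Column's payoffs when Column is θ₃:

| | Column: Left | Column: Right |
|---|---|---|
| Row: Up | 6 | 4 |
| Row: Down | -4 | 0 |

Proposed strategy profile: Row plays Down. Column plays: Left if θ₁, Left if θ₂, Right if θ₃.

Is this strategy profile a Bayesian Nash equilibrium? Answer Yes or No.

Yes

Row plays Down: E[Down] = 0.8·(1) + 0.1·(1) + 0.1·(2) = 1.1; E[Up] = -3.4. Best-responding. ✓
Column (type θ₁), facing Down: Left gives 13, Right gives -4. Proposed Left is best. ✓
Column (type θ₂), facing Down: Left gives 8, Right gives 5. Proposed Left is best. ✓
Column (type θ₃), facing Down: Left gives -4, Right gives 0. Proposed Right is best. ✓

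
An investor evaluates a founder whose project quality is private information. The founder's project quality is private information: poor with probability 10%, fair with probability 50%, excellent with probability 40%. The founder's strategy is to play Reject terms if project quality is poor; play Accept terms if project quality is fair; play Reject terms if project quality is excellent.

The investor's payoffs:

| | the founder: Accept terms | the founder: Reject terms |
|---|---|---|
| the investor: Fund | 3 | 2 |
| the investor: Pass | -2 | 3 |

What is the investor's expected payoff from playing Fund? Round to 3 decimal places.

Take the expectation over the founder's project quality, weighting each type's action by its prior probability.
E[Fund] = 0.1·2 + 0.5·3 + 0.4·2 = 0.2 + 1.5 + 0.8 = 2.5

2.500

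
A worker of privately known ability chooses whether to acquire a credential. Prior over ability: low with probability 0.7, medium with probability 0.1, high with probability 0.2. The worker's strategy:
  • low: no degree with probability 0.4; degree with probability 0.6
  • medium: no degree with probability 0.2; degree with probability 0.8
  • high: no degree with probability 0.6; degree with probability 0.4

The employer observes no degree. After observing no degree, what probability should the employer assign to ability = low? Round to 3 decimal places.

0.667

P(no degree) = 0.7·0.4 + 0.1·0.2 + 0.2·0.6 = 0.42
P(low | no degree) = (0.7·0.4) / 0.42 = 0.28 / 0.42 = 0.666667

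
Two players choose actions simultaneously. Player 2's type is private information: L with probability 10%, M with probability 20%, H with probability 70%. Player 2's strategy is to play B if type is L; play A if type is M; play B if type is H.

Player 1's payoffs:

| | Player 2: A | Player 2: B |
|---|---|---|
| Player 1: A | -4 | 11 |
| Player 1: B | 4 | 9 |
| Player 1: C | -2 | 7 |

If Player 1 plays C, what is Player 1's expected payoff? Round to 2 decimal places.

5.20

E[C] = 0.1·7 + 0.2·(-2) + 0.7·7 = 0.7 + (-0.4) + 4.9 = 5.2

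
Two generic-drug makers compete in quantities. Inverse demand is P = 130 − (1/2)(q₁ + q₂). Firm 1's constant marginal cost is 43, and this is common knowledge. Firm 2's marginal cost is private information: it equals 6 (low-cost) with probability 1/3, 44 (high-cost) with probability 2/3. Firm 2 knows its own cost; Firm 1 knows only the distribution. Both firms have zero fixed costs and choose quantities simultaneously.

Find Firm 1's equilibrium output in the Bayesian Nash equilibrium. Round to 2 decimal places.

50.22

Firm 2 with cost c maximizes (130 − (1/2)(q₁+q₂) − c)·q₂, giving q₂(c) = (130 − c − (1/2)q₁).
E[c₂] = 1/3·6 + 2/3·44 = 31.3333
Firm 1's FOC against E[q₂] yields q₁ = (130 − 2·43 + E[c₂])/(3/2) = (130 − 86 + 31.3333)/(3/2) = 50.2222.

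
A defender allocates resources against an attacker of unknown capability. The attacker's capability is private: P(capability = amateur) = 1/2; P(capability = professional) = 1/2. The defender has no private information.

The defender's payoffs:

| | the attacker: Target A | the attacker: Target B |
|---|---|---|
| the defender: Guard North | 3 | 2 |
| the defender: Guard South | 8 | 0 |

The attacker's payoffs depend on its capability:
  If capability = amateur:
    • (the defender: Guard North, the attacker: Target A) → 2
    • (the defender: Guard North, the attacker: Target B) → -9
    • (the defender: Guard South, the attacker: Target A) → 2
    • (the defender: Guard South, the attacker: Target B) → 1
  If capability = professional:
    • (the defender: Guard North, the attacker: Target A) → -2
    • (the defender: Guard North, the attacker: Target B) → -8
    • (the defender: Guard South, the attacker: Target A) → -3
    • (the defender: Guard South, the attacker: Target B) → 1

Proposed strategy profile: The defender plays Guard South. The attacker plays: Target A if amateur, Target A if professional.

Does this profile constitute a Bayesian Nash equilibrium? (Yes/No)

No

A profile is a BNE iff every type of every player is best-responding given beliefs about the other side.
The defender plays Guard South: E[Guard South] = 1/2·(8) + 1/2·(8) = 8; E[Guard North] = 3. Best-responding. ✓
The attacker (capability amateur), facing Guard South: Target A gives 2, Target B gives 1. Proposed Target A is best. ✓
The attacker (capability professional), facing Guard South: Target A gives -3, Target B gives 1. Proposed Target A is not best — profitable deviation exists. ✗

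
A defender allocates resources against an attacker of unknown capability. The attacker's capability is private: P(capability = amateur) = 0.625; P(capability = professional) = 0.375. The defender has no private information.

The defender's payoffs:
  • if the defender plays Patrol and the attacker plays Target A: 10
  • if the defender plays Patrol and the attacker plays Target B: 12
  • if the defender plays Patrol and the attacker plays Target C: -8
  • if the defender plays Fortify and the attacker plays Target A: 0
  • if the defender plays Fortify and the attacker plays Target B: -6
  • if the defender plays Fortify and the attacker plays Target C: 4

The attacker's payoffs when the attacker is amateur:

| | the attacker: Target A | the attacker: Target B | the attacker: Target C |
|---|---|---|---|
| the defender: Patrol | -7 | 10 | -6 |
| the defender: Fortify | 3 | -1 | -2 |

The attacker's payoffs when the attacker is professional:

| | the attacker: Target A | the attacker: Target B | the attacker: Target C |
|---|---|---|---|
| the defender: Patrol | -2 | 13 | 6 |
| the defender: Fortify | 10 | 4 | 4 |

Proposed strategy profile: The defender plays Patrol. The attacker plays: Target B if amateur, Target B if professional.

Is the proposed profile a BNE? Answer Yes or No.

A profile is a BNE iff every type of every player is best-responding given beliefs about the other side.
The defender plays Patrol: E[Patrol] = 0.625·(12) + 0.375·(12) = 12; E[Fortify] = -6. Best-responding. ✓
The attacker (capability amateur), facing Patrol: Target A gives -7, Target B gives 10, Target C gives -6. Proposed Target B is best. ✓
The attacker (capability professional), facing Patrol: Target A gives -2, Target B gives 13, Target C gives 6. Proposed Target B is best. ✓

Yes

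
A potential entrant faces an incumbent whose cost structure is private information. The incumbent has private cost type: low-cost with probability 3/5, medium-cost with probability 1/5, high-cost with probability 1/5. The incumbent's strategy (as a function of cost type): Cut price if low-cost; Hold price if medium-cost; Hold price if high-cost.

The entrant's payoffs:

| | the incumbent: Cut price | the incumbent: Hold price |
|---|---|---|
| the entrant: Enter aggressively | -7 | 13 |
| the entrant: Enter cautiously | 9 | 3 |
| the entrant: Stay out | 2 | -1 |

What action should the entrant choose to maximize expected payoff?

E[Enter aggressively] = 3/5·(-7) + 1/5·(13) + 1/5·(13) = 1
E[Enter cautiously] = 3/5·(9) + 1/5·(3) + 1/5·(3) = 33/5
E[Stay out] = 3/5·(2) + 1/5·(-1) + 1/5·(-1) = 4/5
Best response: Enter cautiously (33/5 is the largest).

Enter cautiously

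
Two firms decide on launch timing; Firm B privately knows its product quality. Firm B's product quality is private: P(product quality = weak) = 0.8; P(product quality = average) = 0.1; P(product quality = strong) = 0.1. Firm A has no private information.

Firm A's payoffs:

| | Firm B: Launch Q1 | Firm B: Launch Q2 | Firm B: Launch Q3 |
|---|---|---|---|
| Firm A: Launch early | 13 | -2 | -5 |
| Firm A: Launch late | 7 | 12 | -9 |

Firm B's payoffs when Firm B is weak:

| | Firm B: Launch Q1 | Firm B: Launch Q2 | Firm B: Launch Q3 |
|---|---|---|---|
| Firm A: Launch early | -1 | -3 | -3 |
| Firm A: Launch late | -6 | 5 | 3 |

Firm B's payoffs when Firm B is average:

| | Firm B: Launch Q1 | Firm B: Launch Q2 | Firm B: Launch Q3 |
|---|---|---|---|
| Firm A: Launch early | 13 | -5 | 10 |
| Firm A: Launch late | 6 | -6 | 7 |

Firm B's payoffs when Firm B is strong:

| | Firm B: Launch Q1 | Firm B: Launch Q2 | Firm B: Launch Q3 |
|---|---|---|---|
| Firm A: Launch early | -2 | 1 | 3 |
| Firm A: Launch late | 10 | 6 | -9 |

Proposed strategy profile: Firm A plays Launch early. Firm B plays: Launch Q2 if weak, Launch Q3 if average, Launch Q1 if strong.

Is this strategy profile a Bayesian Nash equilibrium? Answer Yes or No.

A profile is a BNE iff every type of every player is best-responding given beliefs about the other side.
Firm A plays Launch early: E[Launch early] = 0.8·(-2) + 0.1·(-5) + 0.1·(13) = -0.8; E[Launch late] = 9.4. Not best-responding. ✗
Firm B (product quality weak), facing Launch early: Launch Q1 gives -1, Launch Q2 gives -3, Launch Q3 gives -3. Proposed Launch Q2 is not best — profitable deviation exists. ✗
Firm B (product quality average), facing Launch early: Launch Q1 gives 13, Launch Q2 gives -5, Launch Q3 gives 10. Proposed Launch Q3 is not best — profitable deviation exists. ✗
Firm B (product quality strong), facing Launch early: Launch Q1 gives -2, Launch Q2 gives 1, Launch Q3 gives 3. Proposed Launch Q1 is not best — profitable deviation exists. ✗

No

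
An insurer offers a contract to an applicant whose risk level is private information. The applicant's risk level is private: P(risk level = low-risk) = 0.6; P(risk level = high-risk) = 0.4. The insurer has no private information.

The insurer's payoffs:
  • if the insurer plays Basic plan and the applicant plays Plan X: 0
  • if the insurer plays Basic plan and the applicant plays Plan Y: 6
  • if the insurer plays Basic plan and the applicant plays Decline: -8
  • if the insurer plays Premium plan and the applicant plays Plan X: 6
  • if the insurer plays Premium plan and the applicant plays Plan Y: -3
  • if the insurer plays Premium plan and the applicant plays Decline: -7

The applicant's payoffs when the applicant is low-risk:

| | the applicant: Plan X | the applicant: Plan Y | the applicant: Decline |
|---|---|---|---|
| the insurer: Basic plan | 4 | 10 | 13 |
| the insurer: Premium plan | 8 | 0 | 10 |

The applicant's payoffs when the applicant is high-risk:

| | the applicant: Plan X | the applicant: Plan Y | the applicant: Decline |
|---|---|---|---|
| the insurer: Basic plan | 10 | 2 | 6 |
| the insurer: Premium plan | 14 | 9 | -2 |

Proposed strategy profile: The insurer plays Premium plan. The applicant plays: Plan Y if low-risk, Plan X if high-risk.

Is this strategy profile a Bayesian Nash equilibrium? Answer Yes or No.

No

A profile is a BNE iff every type of every player is best-responding given beliefs about the other side.
The insurer plays Premium plan: E[Premium plan] = 0.6·(-3) + 0.4·(6) = 0.6; E[Basic plan] = 3.6. Not best-responding. ✗
The applicant (risk level low-risk), facing Premium plan: Plan X gives 8, Plan Y gives 0, Decline gives 10. Proposed Plan Y is not best — profitable deviation exists. ✗
The applicant (risk level high-risk), facing Premium plan: Plan X gives 14, Plan Y gives 9, Decline gives -2. Proposed Plan X is best. ✓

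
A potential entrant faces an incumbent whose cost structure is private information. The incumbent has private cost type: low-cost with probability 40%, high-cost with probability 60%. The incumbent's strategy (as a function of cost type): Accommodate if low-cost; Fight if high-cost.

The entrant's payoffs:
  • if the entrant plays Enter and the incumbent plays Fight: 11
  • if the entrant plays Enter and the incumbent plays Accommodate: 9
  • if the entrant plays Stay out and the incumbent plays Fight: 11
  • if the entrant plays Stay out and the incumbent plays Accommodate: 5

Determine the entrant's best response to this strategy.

Compute the entrant's expected payoff for each action, taking the expectation over the incumbent's type.
E[Enter] = 0.4·(9) + 0.6·(11) = 10.2
E[Stay out] = 0.4·(5) + 0.6·(11) = 8.6
Best response: Enter (10.2 is the largest).

Enter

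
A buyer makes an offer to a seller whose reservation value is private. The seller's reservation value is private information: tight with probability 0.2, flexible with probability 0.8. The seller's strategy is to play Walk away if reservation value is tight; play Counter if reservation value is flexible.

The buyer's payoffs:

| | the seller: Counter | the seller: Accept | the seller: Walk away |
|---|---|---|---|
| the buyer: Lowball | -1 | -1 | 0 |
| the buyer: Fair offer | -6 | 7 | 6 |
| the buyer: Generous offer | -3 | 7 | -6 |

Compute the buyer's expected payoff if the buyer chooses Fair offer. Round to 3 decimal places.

-3.600

E[Fair offer] = 0.2·6 + 0.8·(-6) = 1.2 + (-4.8) = -3.6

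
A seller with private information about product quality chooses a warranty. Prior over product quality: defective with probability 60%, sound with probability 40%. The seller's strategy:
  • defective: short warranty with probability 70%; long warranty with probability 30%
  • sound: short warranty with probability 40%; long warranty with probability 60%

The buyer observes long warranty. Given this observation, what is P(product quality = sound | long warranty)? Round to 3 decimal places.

0.571

Apply Bayes' rule using the sender's strategy as the likelihood.
P(long warranty) = 0.6·0.3 + 0.4·0.6 = 0.42
P(sound | long warranty) = (0.4·0.6) / 0.42 = 0.24 / 0.42 = 0.571429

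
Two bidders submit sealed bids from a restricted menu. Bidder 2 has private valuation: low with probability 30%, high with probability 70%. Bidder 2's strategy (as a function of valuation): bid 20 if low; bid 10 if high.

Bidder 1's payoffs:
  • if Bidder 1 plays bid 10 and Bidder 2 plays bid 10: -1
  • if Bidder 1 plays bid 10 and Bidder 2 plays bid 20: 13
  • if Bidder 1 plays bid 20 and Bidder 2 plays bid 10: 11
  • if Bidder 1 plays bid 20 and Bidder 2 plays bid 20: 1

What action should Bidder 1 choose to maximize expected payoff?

E[bid 10] = 0.3·(13) + 0.7·(-1) = 3.2
E[bid 20] = 0.3·(1) + 0.7·(11) = 8
Best response: bid 20 (8 is the largest).

bid 20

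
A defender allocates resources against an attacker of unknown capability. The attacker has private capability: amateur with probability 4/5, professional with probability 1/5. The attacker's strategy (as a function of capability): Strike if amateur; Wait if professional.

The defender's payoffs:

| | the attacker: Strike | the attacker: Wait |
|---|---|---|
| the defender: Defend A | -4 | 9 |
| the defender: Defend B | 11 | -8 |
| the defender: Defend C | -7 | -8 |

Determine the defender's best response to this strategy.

Compute the defender's expected payoff for each action, taking the expectation over the attacker's type.
E[Defend A] = 4/5·(-4) + 1/5·(9) = -7/5
E[Defend B] = 4/5·(11) + 1/5·(-8) = 36/5
E[Defend C] = 4/5·(-7) + 1/5·(-8) = -36/5
Best response: Defend B (36/5 is the largest).

Defend B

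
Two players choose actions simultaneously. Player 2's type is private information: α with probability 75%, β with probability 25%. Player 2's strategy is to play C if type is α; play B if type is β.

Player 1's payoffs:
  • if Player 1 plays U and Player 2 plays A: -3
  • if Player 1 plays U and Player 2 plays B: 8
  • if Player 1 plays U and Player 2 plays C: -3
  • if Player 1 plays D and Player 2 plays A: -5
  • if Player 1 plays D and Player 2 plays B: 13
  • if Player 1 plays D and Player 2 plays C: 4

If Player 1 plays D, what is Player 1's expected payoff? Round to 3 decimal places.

E[D] = 0.75·4 + 0.25·13 = 3 + 3.25 = 6.25

6.250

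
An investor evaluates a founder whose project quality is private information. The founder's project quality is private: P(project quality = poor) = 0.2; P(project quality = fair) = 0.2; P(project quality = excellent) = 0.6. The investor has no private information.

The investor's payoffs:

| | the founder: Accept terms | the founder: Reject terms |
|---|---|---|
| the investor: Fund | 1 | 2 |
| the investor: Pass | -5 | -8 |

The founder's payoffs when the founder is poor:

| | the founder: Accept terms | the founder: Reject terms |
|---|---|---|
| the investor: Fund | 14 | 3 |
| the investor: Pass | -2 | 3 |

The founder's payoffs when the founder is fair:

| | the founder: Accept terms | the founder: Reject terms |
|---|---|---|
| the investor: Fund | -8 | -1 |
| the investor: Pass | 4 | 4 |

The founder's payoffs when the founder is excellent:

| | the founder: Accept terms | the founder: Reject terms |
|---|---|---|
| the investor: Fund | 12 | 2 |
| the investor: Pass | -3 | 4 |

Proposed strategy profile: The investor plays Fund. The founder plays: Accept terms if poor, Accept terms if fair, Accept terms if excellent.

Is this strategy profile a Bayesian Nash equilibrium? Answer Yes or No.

No

The investor plays Fund: E[Fund] = 0.2·(1) + 0.2·(1) + 0.6·(1) = 1; E[Pass] = -5. Best-responding. ✓
The founder (project quality poor), facing Fund: Accept terms gives 14, Reject terms gives 3. Proposed Accept terms is best. ✓
The founder (project quality fair), facing Fund: Accept terms gives -8, Reject terms gives -1. Proposed Accept terms is not best — profitable deviation exists. ✗
The founder (project quality excellent), facing Fund: Accept terms gives 12, Reject terms gives 2. Proposed Accept terms is best. ✓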